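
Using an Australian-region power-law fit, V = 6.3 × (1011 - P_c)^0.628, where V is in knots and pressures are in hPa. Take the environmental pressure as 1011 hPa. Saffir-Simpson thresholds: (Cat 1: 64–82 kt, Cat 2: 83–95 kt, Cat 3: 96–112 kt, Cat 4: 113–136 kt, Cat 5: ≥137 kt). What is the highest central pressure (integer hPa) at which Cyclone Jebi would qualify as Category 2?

950 hPa

Category 2 begins at V = 83 kt.
Required ΔP = (83/6.3)^(1/0.628) = 13.175^1.592 ≈ 60.68 hPa.
P_c ≤ 1011 − 60.68 = 950.32, so the highest integer P_c is 950 hPa.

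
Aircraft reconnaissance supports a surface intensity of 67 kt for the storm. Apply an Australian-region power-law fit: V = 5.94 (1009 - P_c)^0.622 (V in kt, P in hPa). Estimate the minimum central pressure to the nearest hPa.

ΔP = (V / 5.94)^(1/0.622) = (67/5.94)^1.608.
67/5.94 = 11.279; 11.279^1.608 ≈ 49.18 hPa.
P_c = 1009 − 49.18 = 959.82 ≈ 960 hPa.

960 hPa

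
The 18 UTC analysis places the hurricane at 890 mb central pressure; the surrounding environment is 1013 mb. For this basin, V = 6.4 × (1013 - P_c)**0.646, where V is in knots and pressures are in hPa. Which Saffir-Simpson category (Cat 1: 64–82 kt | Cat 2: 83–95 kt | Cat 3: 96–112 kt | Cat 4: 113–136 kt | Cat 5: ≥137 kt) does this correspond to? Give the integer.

ΔP = 1013 − 890 = 123 mb.
V ≈ 6.4 × 123^0.646 = 6.4 × 22.39 ≈ 143 kt.
143 kt falls in the Category 5 band.

5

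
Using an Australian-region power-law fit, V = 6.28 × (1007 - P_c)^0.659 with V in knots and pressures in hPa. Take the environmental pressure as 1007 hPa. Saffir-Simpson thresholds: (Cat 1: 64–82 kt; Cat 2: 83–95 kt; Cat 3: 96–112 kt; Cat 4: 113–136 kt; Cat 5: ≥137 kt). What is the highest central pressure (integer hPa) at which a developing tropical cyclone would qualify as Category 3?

944 hPa

Category 3 begins at V = 96 kt.
Required ΔP = (96/6.28)^(1/0.659) = 15.287^1.517 ≈ 62.68 hPa.
P_c ≤ 1007 − 62.68 = 944.32, so the highest integer P_c is 944 hPa.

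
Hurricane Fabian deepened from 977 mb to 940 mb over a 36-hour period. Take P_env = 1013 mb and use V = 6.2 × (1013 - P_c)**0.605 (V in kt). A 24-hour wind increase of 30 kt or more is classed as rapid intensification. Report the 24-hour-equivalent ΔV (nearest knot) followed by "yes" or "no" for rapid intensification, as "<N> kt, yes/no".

19 kt, no

V₁: ΔP = 36, V ≈ 6.2 × 36^0.605 ≈ 54.19 kt.
V₂: ΔP = 73, V ≈ 6.2 × 73^0.605 ≈ 83.12 kt.
ΔV over 36 h = 28.93 kt → 24 h equivalent = 28.93 × 24/36 ≈ 19.29 kt.
19 kt < 30 kt ⇒ not rapid intensification.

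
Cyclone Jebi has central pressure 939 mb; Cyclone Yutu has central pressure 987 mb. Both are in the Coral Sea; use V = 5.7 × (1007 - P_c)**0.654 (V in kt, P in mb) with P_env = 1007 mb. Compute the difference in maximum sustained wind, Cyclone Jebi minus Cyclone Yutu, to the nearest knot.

50 kt

Cyclone Jebi: ΔP = 68; V ≈ 5.7 × 68^0.654 ≈ 90.02 kt.
Cyclone Yutu: ΔP = 20; V ≈ 5.7 × 20^0.654 ≈ 40.43 kt.
Difference ≈ 90.02 − 40.43 = 49.59 → 50 kt.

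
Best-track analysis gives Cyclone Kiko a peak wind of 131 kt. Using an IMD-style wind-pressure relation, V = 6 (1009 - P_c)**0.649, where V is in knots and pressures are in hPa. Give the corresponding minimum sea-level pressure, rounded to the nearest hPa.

893 hPa

ΔP = (V / 6)^(1/0.649) = (131/6)^1.541.
131/6 = 21.833; 21.833^1.541 ≈ 115.71 hPa.
P_c = 1009 − 115.71 = 893.29 ≈ 893 hPa.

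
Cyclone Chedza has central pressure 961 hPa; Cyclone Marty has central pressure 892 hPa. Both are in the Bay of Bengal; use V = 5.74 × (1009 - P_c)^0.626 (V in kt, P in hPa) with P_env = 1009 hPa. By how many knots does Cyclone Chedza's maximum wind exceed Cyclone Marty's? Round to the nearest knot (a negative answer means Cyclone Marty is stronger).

Cyclone Chedza: ΔP = 48; V ≈ 5.74 × 48^0.626 ≈ 64.77 kt.
Cyclone Marty: ΔP = 117; V ≈ 5.74 × 117^0.626 ≈ 113.13 kt.
Difference ≈ 64.77 − 113.13 = -48.36 → -48 kt.

-48 kt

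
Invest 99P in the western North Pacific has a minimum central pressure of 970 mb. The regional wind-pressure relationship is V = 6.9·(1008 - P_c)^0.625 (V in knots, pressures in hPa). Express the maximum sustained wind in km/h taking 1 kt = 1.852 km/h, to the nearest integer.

124 km/h

ΔP = 1008 − 970 = 38 mb.
V ≈ 6.9 × 38^0.625 = 6.9 × 9.713 ≈ 67.021 kt.
67.021 × 1.852 ≈ 124.12 km/h → 124 km/h.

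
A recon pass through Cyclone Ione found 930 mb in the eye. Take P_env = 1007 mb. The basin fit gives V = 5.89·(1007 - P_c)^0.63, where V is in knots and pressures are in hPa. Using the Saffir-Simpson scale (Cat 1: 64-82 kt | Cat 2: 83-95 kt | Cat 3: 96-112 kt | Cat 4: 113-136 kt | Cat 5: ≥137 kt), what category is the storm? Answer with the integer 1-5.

ΔP = 1007 − 930 = 77 mb.
V ≈ 5.89 × 77^0.63 = 5.89 × 15.43 ≈ 91 kt.
91 kt falls in the Category 2 band.

2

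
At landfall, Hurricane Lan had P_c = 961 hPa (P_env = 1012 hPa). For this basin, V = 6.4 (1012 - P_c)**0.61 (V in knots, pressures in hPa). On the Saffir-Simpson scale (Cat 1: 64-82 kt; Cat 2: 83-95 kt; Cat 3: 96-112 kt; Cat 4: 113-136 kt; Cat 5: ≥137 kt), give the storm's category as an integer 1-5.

1

ΔP = 1012 − 961 = 51 hPa.
V ≈ 6.4 × 51^0.61 = 6.4 × 11.01 ≈ 70 kt.
70 kt falls in the Category 1 band.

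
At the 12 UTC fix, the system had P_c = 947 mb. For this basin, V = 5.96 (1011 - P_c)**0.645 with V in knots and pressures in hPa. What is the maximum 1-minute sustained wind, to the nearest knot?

ΔP = 1011 − 947 = 64 mb.
64^0.645 ≈ 14.621.
V ≈ 5.96 × 14.621 ≈ 87.1 kt.

87 kt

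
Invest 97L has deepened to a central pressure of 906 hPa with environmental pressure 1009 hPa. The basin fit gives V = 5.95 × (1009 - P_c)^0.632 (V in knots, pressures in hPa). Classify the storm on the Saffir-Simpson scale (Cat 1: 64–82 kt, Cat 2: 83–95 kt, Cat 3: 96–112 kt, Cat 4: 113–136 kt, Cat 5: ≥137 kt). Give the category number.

3

ΔP = 1009 − 906 = 103 hPa.
V ≈ 5.95 × 103^0.632 = 5.95 × 18.71 ≈ 111 kt.
111 kt falls in the Category 3 band.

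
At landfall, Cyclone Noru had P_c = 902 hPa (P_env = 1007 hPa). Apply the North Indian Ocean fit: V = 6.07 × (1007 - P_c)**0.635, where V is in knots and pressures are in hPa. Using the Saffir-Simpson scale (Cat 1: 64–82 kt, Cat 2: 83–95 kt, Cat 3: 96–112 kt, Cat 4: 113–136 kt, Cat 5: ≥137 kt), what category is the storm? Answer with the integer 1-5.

4

ΔP = 1007 − 902 = 105 hPa.
V ≈ 6.07 × 105^0.635 = 6.07 × 19.21 ≈ 117 kt.
117 kt falls in the Category 4 band.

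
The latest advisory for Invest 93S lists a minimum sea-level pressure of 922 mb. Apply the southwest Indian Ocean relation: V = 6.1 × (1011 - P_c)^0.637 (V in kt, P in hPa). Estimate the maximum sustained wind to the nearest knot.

ΔP = 1011 − 922 = 89 mb.
89^0.637 ≈ 17.449.
V ≈ 6.1 × 17.449 ≈ 106.4 kt.

106 kt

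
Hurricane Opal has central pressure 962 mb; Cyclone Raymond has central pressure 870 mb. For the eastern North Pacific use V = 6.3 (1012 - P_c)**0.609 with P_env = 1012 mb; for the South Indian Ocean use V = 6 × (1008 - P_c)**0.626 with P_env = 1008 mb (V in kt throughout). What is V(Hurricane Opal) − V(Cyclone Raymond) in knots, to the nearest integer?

-63 kt

Hurricane Opal: ΔP = 50; V ≈ 6.3 × 50^0.609 ≈ 68.24 kt.
Cyclone Raymond: ΔP = 138; V ≈ 6 × 138^0.626 ≈ 131.13 kt.
Difference ≈ 68.24 − 131.13 = -62.89 → -63 kt.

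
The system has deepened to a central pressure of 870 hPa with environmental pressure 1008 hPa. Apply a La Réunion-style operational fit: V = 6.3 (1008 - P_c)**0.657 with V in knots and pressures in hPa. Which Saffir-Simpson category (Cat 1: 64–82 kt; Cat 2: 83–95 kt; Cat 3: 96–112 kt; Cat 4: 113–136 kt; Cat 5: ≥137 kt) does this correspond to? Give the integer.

5

ΔP = 1008 − 870 = 138 hPa.
V ≈ 6.3 × 138^0.657 = 6.3 × 25.46 ≈ 160 kt.
160 kt falls in the Category 5 band.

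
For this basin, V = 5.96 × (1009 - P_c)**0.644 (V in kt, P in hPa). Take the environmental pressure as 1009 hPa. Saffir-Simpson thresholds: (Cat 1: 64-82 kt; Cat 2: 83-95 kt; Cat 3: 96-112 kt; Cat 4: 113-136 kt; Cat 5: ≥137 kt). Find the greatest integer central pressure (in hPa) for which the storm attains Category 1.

969 hPa

Category 1 begins at V = 64 kt.
Required ΔP = (64/5.96)^(1/0.644) = 10.738^1.553 ≈ 39.89 hPa.
P_c ≤ 1009 − 39.89 = 969.11, so the highest integer P_c is 969 hPa.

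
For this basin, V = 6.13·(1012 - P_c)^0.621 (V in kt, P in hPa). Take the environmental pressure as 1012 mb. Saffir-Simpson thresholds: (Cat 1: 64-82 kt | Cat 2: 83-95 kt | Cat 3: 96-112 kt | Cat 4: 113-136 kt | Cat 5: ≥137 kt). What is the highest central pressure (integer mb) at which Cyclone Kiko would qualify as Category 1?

968 mb

Category 1 begins at V = 64 kt.
Required ΔP = (64/6.13)^(1/0.621) = 10.440^1.610 ≈ 43.70 mb.
P_c ≤ 1012 − 43.70 = 968.30, so the highest integer P_c is 968 mb.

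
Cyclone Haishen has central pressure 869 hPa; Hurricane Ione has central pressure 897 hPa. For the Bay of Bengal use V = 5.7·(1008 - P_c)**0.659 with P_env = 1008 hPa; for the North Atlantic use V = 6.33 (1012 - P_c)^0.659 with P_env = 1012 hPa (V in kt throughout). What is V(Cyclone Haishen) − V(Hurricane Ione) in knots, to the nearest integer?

3 kt

Cyclone Haishen: ΔP = 139; V ≈ 5.7 × 139^0.659 ≈ 147.27 kt.
Hurricane Ione: ΔP = 115; V ≈ 6.33 × 115^0.659 ≈ 144.35 kt.
Difference ≈ 147.27 − 144.35 = 2.92 → 3 kt.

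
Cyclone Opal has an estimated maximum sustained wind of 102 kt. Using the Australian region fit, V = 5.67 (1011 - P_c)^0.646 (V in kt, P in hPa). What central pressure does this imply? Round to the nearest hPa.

923 hPa

ΔP = (V / 5.67)^(1/0.646) = (102/5.67)^1.548.
102/5.67 = 17.989; 17.989^1.548 ≈ 87.65 hPa.
P_c = 1011 − 87.65 = 923.35 ≈ 923 hPa.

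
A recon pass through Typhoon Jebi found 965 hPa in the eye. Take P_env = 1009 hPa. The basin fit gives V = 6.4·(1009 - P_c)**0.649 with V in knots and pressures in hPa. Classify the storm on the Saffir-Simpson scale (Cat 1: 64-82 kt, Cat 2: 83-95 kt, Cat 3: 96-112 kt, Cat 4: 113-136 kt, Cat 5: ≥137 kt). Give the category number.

ΔP = 1009 − 965 = 44 hPa.
V ≈ 6.4 × 44^0.649 = 6.4 × 11.66 ≈ 75 kt.
75 kt falls in the Category 1 band.

1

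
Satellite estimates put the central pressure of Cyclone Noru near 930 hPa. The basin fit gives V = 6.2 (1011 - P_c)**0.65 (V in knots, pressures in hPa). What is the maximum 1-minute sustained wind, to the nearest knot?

108 kt

ΔP = 1011 − 930 = 81 hPa.
81^0.65 ≈ 17.399.
V ≈ 6.2 × 17.399 ≈ 107.9 kt.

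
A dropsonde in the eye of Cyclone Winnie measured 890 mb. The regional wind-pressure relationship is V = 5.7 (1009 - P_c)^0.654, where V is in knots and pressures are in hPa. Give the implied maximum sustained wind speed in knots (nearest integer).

130 kt

ΔP = 1009 − 890 = 119 mb.
119^0.654 ≈ 22.772.
V ≈ 5.7 × 22.772 ≈ 129.8 kt.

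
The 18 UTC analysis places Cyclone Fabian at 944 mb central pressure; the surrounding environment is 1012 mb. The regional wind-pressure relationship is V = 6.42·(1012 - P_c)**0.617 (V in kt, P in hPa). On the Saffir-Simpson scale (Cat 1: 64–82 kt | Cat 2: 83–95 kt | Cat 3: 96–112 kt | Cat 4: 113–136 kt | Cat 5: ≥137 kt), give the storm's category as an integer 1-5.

ΔP = 1012 − 944 = 68 mb.
V ≈ 6.42 × 68^0.617 = 6.42 × 13.51 ≈ 87 kt.
87 kt falls in the Category 2 band.

2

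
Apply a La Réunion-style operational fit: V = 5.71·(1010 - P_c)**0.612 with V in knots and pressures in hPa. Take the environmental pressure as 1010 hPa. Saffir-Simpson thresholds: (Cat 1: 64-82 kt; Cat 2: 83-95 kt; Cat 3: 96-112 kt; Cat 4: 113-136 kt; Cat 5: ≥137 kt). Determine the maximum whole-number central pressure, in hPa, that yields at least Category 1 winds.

958 hPa

Category 1 begins at V = 64 kt.
Required ΔP = (64/5.71)^(1/0.612) = 11.208^1.634 ≈ 51.87 hPa.
P_c ≤ 1010 − 51.87 = 958.13, so the highest integer P_c is 958 hPa.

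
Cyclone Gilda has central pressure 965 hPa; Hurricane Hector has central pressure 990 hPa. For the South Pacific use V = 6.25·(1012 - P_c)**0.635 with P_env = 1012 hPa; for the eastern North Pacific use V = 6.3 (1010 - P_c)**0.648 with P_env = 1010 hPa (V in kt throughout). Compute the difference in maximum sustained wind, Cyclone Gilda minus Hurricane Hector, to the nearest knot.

28 kt

Cyclone Gilda: ΔP = 47; V ≈ 6.25 × 47^0.635 ≈ 72.05 kt.
Hurricane Hector: ΔP = 20; V ≈ 6.3 × 20^0.648 ≈ 43.89 kt.
Difference ≈ 72.05 − 43.89 = 28.16 → 28 kt.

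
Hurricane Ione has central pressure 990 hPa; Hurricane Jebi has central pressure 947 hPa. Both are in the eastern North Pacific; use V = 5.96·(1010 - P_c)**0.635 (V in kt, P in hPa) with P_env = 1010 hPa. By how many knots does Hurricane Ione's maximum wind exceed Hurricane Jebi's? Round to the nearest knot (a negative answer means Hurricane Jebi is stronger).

-43 kt

Hurricane Ione: ΔP = 20; V ≈ 5.96 × 20^0.635 ≈ 39.94 kt.
Hurricane Jebi: ΔP = 63; V ≈ 5.96 × 63^0.635 ≈ 82.76 kt.
Difference ≈ 39.94 − 82.76 = -42.82 → -43 kt.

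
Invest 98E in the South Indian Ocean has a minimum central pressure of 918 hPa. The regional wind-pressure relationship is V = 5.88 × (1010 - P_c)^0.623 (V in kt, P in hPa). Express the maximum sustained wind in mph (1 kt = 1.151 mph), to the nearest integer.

ΔP = 1010 − 918 = 92 hPa.
V ≈ 5.88 × 92^0.623 = 5.88 × 16.728 ≈ 98.360 kt.
98.360 × 1.151 ≈ 113.21 mph → 113 mph.

113 mph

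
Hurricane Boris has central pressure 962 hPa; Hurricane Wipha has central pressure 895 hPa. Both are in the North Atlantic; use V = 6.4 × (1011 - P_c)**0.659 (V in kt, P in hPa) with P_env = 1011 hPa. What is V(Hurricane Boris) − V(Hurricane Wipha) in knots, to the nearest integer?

-64 kt

Hurricane Boris: ΔP = 49; V ≈ 6.4 × 49^0.659 ≈ 83.18 kt.
Hurricane Wipha: ΔP = 116; V ≈ 6.4 × 116^0.659 ≈ 146.78 kt.
Difference ≈ 83.18 − 146.78 = -63.60 → -64 kt.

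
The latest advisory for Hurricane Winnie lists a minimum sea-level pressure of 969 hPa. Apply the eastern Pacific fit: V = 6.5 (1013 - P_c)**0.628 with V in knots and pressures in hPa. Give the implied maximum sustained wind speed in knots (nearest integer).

70 kt

ΔP = 1013 − 969 = 44 hPa.
44^0.628 ≈ 10.767.
V ≈ 6.5 × 10.767 ≈ 70.0 kt.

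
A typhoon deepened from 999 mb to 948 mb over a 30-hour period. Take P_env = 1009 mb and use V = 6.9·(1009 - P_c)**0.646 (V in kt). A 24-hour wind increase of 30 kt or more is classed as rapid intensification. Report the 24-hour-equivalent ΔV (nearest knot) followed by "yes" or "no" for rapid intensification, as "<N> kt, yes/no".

54 kt, yes

V₁: ΔP = 10, V ≈ 6.9 × 10^0.646 ≈ 30.54 kt.
V₂: ΔP = 61, V ≈ 6.9 × 61^0.646 ≈ 98.21 kt.
ΔV over 30 h = 67.67 kt → 24 h equivalent = 67.67 × 24/30 ≈ 54.14 kt.
54 kt ≥ 30 kt ⇒ rapid intensification.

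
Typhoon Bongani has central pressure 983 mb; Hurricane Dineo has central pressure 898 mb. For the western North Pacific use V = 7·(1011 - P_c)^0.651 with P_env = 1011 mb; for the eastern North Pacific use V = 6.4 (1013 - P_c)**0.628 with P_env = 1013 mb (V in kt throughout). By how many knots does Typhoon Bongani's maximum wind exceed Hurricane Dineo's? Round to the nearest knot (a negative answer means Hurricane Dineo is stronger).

Typhoon Bongani: ΔP = 28; V ≈ 7 × 28^0.651 ≈ 61.26 kt.
Hurricane Dineo: ΔP = 115; V ≈ 6.4 × 115^0.628 ≈ 125.98 kt.
Difference ≈ 61.26 − 125.98 = -64.72 → -65 kt.

-65 kt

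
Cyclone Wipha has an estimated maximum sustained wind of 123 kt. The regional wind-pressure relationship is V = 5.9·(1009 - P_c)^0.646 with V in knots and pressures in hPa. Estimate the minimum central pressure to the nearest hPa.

ΔP = (V / 5.9)^(1/0.646) = (123/5.9)^1.548.
123/5.9 = 20.847; 20.847^1.548 ≈ 110.12 hPa.
P_c = 1009 − 110.12 = 898.88 ≈ 899 hPa.

899 hPa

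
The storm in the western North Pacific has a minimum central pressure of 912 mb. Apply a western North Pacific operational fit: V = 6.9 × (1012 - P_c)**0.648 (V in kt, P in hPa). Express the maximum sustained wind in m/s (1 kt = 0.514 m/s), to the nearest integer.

ΔP = 1012 − 912 = 100 mb.
V ≈ 6.9 × 100^0.648 = 6.9 × 19.770 ≈ 136.411 kt.
136.411 × 0.514 ≈ 70.12 m/s → 70 m/s.

70 m/s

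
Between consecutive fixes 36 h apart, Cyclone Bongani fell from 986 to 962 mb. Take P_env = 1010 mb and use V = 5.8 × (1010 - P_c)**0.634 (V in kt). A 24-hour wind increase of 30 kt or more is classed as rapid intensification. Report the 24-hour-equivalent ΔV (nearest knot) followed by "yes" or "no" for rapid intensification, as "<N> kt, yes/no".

V₁: ΔP = 24, V ≈ 5.8 × 24^0.634 ≈ 43.50 kt.
V₂: ΔP = 48, V ≈ 5.8 × 48^0.634 ≈ 67.50 kt.
ΔV over 36 h = 24.00 kt → 24 h equivalent = 24.00 × 24/36 ≈ 16.00 kt.
16 kt < 30 kt ⇒ not rapid intensification.

16 kt, no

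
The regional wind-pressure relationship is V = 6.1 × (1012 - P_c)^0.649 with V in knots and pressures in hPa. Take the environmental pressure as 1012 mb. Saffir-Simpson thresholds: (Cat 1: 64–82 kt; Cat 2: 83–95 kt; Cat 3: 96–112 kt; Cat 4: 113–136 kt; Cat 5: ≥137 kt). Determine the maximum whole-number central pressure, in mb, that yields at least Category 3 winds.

942 mb

Category 3 begins at V = 96 kt.
Required ΔP = (96/6.1)^(1/0.649) = 15.738^1.541 ≈ 69.87 mb.
P_c ≤ 1012 − 69.87 = 942.13, so the highest integer P_c is 942 mb.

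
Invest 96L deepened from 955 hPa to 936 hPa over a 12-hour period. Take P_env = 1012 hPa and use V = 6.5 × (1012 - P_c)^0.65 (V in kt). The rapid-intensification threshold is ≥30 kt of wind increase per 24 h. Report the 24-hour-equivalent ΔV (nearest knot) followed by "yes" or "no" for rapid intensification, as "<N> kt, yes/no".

V₁: ΔP = 57, V ≈ 6.5 × 57^0.65 ≈ 90.00 kt.
V₂: ΔP = 76, V ≈ 6.5 × 76^0.65 ≈ 108.50 kt.
ΔV over 12 h = 18.50 kt → 24 h equivalent = 18.50 × 24/12 ≈ 37.00 kt.
37 kt ≥ 30 kt ⇒ rapid intensification.

37 kt, yes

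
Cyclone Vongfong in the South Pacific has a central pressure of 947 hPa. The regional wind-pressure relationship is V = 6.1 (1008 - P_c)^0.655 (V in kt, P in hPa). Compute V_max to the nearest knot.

90 kt

ΔP = 1008 − 947 = 61 hPa.
61^0.655 ≈ 14.770.
V ≈ 6.1 × 14.770 ≈ 90.1 kt.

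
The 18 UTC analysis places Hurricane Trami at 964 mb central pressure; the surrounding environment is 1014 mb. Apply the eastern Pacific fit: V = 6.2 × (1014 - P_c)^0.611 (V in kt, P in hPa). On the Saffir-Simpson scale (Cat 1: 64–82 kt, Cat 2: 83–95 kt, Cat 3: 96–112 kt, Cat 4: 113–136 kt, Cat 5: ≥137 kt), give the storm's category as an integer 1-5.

ΔP = 1014 − 964 = 50 mb.
V ≈ 6.2 × 50^0.611 = 6.2 × 10.92 ≈ 68 kt.
68 kt falls in the Category 1 band.

1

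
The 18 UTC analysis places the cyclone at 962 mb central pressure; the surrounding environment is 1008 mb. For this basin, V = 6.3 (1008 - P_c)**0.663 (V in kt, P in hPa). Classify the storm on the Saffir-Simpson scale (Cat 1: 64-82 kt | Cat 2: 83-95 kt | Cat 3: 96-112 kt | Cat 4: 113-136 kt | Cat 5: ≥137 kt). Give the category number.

ΔP = 1008 − 962 = 46 mb.
V ≈ 6.3 × 46^0.663 = 6.3 × 12.66 ≈ 80 kt.
80 kt falls in the Category 1 band.

1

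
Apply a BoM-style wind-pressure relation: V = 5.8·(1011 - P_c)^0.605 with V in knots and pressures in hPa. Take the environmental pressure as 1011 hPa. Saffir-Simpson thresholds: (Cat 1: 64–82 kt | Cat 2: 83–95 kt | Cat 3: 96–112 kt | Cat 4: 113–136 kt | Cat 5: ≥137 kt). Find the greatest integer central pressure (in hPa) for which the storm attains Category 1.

Category 1 begins at V = 64 kt.
Required ΔP = (64/5.8)^(1/0.605) = 11.034^1.653 ≈ 52.91 hPa.
P_c ≤ 1011 − 52.91 = 958.09, so the highest integer P_c is 958 hPa.

958 hPa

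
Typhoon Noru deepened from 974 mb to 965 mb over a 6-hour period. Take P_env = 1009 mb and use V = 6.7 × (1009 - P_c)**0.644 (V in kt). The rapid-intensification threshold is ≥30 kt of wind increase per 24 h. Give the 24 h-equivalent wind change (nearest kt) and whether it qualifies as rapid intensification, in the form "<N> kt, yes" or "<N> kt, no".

42 kt, yes

V₁: ΔP = 35, V ≈ 6.7 × 35^0.644 ≈ 66.14 kt.
V₂: ΔP = 44, V ≈ 6.7 × 44^0.644 ≈ 76.64 kt.
ΔV over 6 h = 10.50 kt → 24 h equivalent = 10.50 × 24/6 ≈ 42.00 kt.
42 kt ≥ 30 kt ⇒ rapid intensification.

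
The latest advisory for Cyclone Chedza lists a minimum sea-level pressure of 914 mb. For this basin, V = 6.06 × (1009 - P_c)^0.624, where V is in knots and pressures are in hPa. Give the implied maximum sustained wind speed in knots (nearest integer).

104 kt

ΔP = 1009 − 914 = 95 mb.
95^0.624 ≈ 17.144.
V ≈ 6.06 × 17.144 ≈ 103.9 kt.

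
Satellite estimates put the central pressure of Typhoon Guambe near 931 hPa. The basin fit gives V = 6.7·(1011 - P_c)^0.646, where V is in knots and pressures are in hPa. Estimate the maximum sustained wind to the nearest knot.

114 kt

ΔP = 1011 − 931 = 80 hPa.
80^0.646 ≈ 16.959.
V ≈ 6.7 × 16.959 ≈ 113.6 kt.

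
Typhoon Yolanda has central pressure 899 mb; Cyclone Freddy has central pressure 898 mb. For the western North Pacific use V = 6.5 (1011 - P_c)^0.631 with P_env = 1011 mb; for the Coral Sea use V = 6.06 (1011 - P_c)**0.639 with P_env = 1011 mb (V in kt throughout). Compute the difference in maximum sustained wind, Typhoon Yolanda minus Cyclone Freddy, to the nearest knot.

3 kt

Typhoon Yolanda: ΔP = 112; V ≈ 6.5 × 112^0.631 ≈ 127.64 kt.
Cyclone Freddy: ΔP = 113; V ≈ 6.06 × 113^0.639 ≈ 124.28 kt.
Difference ≈ 127.64 − 124.28 = 3.36 → 3 kt.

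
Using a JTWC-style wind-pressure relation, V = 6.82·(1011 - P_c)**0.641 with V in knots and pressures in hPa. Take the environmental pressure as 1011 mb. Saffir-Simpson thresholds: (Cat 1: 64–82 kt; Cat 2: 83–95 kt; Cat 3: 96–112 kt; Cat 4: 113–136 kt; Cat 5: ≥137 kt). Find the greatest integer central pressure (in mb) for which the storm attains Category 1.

Category 1 begins at V = 64 kt.
Required ΔP = (64/6.82)^(1/0.641) = 9.384^1.560 ≈ 32.88 mb.
P_c ≤ 1011 − 32.88 = 978.12, so the highest integer P_c is 978 mb.

978 mb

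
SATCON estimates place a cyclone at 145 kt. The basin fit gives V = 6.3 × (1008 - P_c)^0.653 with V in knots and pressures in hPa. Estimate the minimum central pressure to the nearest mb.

886 mb

ΔP = (V / 6.3)^(1/0.653) = (145/6.3)^1.531.
145/6.3 = 23.016; 23.016^1.531 ≈ 121.84 mb.
P_c = 1008 − 121.84 = 886.16 ≈ 886 mb.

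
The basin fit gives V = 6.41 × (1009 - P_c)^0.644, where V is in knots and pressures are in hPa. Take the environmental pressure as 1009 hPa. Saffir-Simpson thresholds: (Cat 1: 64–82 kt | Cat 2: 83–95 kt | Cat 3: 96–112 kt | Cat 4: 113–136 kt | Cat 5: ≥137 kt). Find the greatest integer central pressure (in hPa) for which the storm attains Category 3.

Category 3 begins at V = 96 kt.
Required ΔP = (96/6.41)^(1/0.644) = 14.977^1.553 ≈ 66.86 hPa.
P_c ≤ 1009 − 66.86 = 942.14, so the highest integer P_c is 942 hPa.

942 hPa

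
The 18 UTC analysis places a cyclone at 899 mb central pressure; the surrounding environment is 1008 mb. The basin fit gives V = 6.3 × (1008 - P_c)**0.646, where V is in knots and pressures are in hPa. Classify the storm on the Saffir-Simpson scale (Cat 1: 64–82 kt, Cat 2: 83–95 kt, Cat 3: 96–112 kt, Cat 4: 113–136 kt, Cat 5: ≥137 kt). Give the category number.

ΔP = 1008 − 899 = 109 mb.
V ≈ 6.3 × 109^0.646 = 6.3 × 20.71 ≈ 130 kt.
130 kt falls in the Category 4 band.

4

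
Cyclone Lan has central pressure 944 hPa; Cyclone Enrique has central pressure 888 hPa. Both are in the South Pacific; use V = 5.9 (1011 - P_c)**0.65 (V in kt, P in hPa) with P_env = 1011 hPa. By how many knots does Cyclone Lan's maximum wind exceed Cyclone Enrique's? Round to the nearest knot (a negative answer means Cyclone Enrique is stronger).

Cyclone Lan: ΔP = 67; V ≈ 5.9 × 67^0.65 ≈ 90.74 kt.
Cyclone Enrique: ΔP = 123; V ≈ 5.9 × 123^0.65 ≈ 134.68 kt.
Difference ≈ 90.74 − 134.68 = -43.94 → -44 kt.

-44 kt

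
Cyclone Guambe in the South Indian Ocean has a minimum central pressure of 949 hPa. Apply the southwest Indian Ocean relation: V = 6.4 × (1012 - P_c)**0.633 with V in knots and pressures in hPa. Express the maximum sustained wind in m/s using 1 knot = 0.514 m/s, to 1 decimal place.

ΔP = 1012 − 949 = 63 hPa.
V ≈ 6.4 × 63^0.633 = 6.4 × 13.772 ≈ 88.138 kt.
88.138 × 0.514 ≈ 45.30 m/s → 45.3 m/s.

45.3 m/s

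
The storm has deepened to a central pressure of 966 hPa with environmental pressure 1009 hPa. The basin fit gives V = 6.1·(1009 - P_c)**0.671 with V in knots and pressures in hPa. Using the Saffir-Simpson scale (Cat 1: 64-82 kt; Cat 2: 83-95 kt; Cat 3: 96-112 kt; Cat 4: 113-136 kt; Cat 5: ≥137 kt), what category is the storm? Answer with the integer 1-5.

ΔP = 1009 − 966 = 43 hPa.
V ≈ 6.1 × 43^0.671 = 6.1 × 12.48 ≈ 76 kt.
76 kt falls in the Category 1 band.

1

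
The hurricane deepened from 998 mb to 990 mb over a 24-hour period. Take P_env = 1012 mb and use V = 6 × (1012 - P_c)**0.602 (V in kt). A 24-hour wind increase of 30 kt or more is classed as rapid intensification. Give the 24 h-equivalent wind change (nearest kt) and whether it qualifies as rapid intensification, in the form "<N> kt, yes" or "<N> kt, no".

9 kt, no

V₁: ΔP = 14, V ≈ 6 × 14^0.602 ≈ 29.38 kt.
V₂: ΔP = 22, V ≈ 6 × 22^0.602 ≈ 38.57 kt.
ΔV over 24 h = 9.19 kt → 24 h equivalent = 9.19 × 24/24 ≈ 9.19 kt.
9 kt < 30 kt ⇒ not rapid intensification.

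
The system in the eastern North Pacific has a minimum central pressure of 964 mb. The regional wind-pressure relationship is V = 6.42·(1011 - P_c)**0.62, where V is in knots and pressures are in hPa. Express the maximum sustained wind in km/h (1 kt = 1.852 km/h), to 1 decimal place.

ΔP = 1011 − 964 = 47 mb.
V ≈ 6.42 × 47^0.62 = 6.42 × 10.882 ≈ 69.861 kt.
69.861 × 1.852 ≈ 129.38 km/h → 129.4 km/h.

129.4 km/h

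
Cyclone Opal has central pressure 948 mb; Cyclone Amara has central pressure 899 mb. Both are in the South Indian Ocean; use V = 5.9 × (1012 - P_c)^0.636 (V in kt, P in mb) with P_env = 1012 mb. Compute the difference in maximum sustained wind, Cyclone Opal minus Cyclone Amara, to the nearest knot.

Cyclone Opal: ΔP = 64; V ≈ 5.9 × 64^0.636 ≈ 83.10 kt.
Cyclone Amara: ΔP = 113; V ≈ 5.9 × 113^0.636 ≈ 119.29 kt.
Difference ≈ 83.10 − 119.29 = -36.19 → -36 kt.

-36 kt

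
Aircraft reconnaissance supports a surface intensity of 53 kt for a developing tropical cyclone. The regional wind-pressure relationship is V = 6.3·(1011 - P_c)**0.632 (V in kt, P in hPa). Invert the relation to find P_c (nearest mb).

982 mb

ΔP = (V / 6.3)^(1/0.632) = (53/6.3)^1.582.
53/6.3 = 8.413; 8.413^1.582 ≈ 29.07 mb.
P_c = 1011 − 29.07 = 981.93 ≈ 982 mb.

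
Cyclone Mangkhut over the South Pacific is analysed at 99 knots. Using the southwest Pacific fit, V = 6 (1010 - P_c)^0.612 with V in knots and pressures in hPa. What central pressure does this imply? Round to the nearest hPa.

ΔP = (V / 6)^(1/0.612) = (99/6)^1.634.
99/6 = 16.500; 16.500^1.634 ≈ 97.58 hPa.
P_c = 1010 − 97.58 = 912.42 ≈ 912 hPa.

912 hPa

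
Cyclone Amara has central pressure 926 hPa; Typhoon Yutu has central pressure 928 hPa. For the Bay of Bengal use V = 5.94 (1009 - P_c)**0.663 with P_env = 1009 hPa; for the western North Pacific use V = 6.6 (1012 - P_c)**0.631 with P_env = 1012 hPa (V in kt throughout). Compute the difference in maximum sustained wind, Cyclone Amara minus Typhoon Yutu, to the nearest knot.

3 kt

Cyclone Amara: ΔP = 83; V ≈ 5.94 × 83^0.663 ≈ 111.21 kt.
Typhoon Yutu: ΔP = 84; V ≈ 6.6 × 84^0.631 ≈ 108.08 kt.
Difference ≈ 111.21 − 108.08 = 3.13 → 3 kt.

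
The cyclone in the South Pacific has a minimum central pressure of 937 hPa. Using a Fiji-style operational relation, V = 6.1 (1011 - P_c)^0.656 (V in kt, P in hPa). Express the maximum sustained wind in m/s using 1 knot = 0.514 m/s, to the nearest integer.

ΔP = 1011 − 937 = 74 hPa.
V ≈ 6.1 × 74^0.656 = 6.1 × 16.835 ≈ 102.694 kt.
102.694 × 0.514 ≈ 52.78 m/s → 53 m/s.

53 m/s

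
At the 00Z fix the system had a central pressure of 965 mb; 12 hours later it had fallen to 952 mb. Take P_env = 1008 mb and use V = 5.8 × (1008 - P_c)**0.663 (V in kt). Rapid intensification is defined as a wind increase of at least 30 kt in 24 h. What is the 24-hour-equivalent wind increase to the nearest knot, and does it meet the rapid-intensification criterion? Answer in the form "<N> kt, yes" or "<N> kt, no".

27 kt, no

V₁: ΔP = 43, V ≈ 5.8 × 43^0.663 ≈ 70.21 kt.
V₂: ΔP = 56, V ≈ 5.8 × 56^0.663 ≈ 83.65 kt.
ΔV over 12 h = 13.44 kt → 24 h equivalent = 13.44 × 24/12 ≈ 26.88 kt.
27 kt < 30 kt ⇒ not rapid intensification.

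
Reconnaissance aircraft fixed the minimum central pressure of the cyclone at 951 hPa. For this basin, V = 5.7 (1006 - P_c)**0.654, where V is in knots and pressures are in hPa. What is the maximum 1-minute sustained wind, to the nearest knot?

ΔP = 1006 − 951 = 55 hPa.
55^0.654 ≈ 13.747.
V ≈ 5.7 × 13.747 ≈ 78.4 kt.

78 kt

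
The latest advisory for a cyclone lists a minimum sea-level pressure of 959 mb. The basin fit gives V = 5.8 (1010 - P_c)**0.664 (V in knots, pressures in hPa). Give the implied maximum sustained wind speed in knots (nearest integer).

ΔP = 1010 − 959 = 51 mb.
51^0.664 ≈ 13.609.
V ≈ 5.8 × 13.609 ≈ 78.9 kt.

79 kt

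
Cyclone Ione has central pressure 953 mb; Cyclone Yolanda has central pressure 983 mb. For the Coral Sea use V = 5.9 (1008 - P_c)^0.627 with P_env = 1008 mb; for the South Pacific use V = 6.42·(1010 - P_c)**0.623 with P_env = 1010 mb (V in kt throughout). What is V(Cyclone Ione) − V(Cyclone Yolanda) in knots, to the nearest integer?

23 kt

Cyclone Ione: ΔP = 55; V ≈ 5.9 × 55^0.627 ≈ 72.79 kt.
Cyclone Yolanda: ΔP = 27; V ≈ 6.42 × 27^0.623 ≈ 50.04 kt.
Difference ≈ 72.79 − 50.04 = 22.75 → 23 kt.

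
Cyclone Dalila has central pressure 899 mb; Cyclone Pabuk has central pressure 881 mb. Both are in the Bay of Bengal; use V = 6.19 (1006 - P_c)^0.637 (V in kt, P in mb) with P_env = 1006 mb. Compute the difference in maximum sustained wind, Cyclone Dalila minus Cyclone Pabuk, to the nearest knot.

-13 kt

Cyclone Dalila: ΔP = 107; V ≈ 6.19 × 107^0.637 ≈ 121.45 kt.
Cyclone Pabuk: ΔP = 125; V ≈ 6.19 × 125^0.637 ≈ 134.10 kt.
Difference ≈ 121.45 − 134.10 = -12.65 → -13 kt.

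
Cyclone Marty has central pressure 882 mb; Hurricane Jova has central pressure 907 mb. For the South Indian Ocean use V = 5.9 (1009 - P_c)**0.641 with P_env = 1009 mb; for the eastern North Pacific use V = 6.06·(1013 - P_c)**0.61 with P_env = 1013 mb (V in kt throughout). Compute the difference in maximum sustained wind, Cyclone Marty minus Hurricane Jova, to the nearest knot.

27 kt

Cyclone Marty: ΔP = 127; V ≈ 5.9 × 127^0.641 ≈ 131.64 kt.
Hurricane Jova: ΔP = 106; V ≈ 6.06 × 106^0.61 ≈ 104.21 kt.
Difference ≈ 131.64 − 104.21 = 27.43 → 27 kt.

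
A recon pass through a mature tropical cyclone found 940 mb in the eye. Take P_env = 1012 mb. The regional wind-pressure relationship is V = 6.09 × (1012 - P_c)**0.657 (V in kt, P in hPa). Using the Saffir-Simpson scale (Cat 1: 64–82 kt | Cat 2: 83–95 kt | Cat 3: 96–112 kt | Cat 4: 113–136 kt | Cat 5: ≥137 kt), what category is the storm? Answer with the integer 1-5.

ΔP = 1012 − 940 = 72 mb.
V ≈ 6.09 × 72^0.657 = 6.09 × 16.61 ≈ 101 kt.
101 kt falls in the Category 3 band.

3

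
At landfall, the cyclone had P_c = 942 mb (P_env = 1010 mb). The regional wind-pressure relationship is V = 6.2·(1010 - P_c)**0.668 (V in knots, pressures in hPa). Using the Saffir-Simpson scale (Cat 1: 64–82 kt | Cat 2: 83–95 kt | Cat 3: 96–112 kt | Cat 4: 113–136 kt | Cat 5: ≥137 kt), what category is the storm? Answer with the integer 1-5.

3

ΔP = 1010 − 942 = 68 mb.
V ≈ 6.2 × 68^0.668 = 6.2 × 16.75 ≈ 104 kt.
104 kt falls in the Category 3 band.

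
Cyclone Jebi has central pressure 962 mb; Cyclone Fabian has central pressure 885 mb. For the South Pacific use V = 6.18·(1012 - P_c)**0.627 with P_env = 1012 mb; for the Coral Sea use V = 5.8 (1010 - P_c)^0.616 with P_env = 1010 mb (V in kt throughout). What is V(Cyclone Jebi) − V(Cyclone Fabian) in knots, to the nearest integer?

Cyclone Jebi: ΔP = 50; V ≈ 6.18 × 50^0.627 ≈ 71.82 kt.
Cyclone Fabian: ΔP = 125; V ≈ 5.8 × 125^0.616 ≈ 113.53 kt.
Difference ≈ 71.82 − 113.53 = -41.71 → -42 kt.

-42 kt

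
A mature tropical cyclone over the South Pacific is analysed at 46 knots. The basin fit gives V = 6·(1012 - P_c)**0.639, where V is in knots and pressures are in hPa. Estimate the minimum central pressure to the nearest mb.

ΔP = (V / 6)^(1/0.639) = (46/6)^1.565.
46/6 = 7.667; 7.667^1.565 ≈ 24.23 mb.
P_c = 1012 − 24.23 = 987.77 ≈ 988 mb.

988 mb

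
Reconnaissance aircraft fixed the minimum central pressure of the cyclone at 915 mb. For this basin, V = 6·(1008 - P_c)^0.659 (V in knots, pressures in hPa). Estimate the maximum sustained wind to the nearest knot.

ΔP = 1008 − 915 = 93 mb.
93^0.659 ≈ 19.826.
V ≈ 6 × 19.826 ≈ 119.0 kt.

119 kt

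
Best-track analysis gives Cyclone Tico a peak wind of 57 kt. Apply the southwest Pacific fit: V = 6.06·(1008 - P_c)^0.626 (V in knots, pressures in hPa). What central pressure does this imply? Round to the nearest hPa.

972 hPa

ΔP = (V / 6.06)^(1/0.626) = (57/6.06)^1.597.
57/6.06 = 9.406; 9.406^1.597 ≈ 35.89 hPa.
P_c = 1008 − 35.89 = 972.11 ≈ 972 hPa.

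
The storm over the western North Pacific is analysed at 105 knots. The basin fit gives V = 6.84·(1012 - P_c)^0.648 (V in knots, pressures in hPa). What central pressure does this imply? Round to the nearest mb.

944 mb

ΔP = (V / 6.84)^(1/0.648) = (105/6.84)^1.543.
105/6.84 = 15.351; 15.351^1.543 ≈ 67.68 mb.
P_c = 1012 − 67.68 = 944.32 ≈ 944 mb.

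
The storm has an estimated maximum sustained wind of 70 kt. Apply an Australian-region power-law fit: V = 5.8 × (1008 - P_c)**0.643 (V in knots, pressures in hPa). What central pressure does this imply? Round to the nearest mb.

960 mb

ΔP = (V / 5.8)^(1/0.643) = (70/5.8)^1.555.
70/5.8 = 12.069; 12.069^1.555 ≈ 48.11 mb.
P_c = 1008 − 48.11 = 959.89 ≈ 960 mb.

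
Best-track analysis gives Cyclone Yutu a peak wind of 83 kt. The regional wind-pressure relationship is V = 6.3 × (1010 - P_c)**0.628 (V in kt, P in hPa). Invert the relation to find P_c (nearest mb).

ΔP = (V / 6.3)^(1/0.628) = (83/6.3)^1.592.
83/6.3 = 13.175; 13.175^1.592 ≈ 60.68 mb.
P_c = 1010 − 60.68 = 949.32 ≈ 949 mb.

949 mb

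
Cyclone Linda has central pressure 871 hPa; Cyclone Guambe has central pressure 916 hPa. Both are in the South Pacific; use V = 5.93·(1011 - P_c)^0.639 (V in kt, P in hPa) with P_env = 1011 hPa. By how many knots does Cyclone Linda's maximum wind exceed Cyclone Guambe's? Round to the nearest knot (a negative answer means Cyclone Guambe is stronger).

Cyclone Linda: ΔP = 140; V ≈ 5.93 × 140^0.639 ≈ 139.45 kt.
Cyclone Guambe: ΔP = 95; V ≈ 5.93 × 95^0.639 ≈ 108.85 kt.
Difference ≈ 139.45 − 108.85 = 30.60 → 31 kt.

31 kt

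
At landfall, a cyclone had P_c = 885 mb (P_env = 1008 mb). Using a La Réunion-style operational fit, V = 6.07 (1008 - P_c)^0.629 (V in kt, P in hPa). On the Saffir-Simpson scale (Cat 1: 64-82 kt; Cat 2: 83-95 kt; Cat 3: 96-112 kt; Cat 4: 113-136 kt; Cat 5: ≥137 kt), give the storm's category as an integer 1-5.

4

ΔP = 1008 − 885 = 123 mb.
V ≈ 6.07 × 123^0.629 = 6.07 × 20.63 ≈ 125 kt.
125 kt falls in the Category 4 band.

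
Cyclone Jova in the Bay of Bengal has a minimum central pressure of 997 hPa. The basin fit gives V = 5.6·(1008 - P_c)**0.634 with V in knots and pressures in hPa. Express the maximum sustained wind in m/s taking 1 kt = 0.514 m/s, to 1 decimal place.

ΔP = 1008 − 997 = 11 hPa.
V ≈ 5.6 × 11^0.634 = 5.6 × 4.573 ≈ 25.611 kt.
25.611 × 0.514 ≈ 13.16 m/s → 13.2 m/s.

13.2 m/s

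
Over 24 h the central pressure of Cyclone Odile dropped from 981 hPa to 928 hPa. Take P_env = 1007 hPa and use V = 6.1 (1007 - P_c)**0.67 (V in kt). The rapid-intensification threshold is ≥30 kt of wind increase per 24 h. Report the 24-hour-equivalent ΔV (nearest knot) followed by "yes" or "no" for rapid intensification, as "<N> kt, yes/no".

V₁: ΔP = 26, V ≈ 6.1 × 26^0.67 ≈ 54.12 kt.
V₂: ΔP = 79, V ≈ 6.1 × 79^0.67 ≈ 113.96 kt.
ΔV over 24 h = 59.84 kt → 24 h equivalent = 59.84 × 24/24 ≈ 59.84 kt.
60 kt ≥ 30 kt ⇒ rapid intensification.

60 kt, yes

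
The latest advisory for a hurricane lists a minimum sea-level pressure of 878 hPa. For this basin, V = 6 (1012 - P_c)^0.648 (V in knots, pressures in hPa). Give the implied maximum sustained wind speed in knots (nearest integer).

143 kt

ΔP = 1012 − 878 = 134 hPa.
134^0.648 ≈ 23.898.
V ≈ 6 × 23.898 ≈ 143.4 kt.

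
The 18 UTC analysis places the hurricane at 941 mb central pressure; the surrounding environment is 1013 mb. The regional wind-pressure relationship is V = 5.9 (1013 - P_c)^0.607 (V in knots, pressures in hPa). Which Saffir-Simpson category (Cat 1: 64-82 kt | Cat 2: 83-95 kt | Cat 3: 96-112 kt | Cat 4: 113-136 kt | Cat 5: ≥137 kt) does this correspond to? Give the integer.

ΔP = 1013 − 941 = 72 mb.
V ≈ 5.9 × 72^0.607 = 5.9 × 13.41 ≈ 79 kt.
79 kt falls in the Category 1 band.

1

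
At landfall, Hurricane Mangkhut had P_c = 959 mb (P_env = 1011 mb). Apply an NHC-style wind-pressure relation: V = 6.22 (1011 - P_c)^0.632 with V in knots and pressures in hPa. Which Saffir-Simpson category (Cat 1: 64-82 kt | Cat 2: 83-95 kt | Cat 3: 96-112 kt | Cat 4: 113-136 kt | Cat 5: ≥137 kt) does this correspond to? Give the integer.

ΔP = 1011 − 959 = 52 mb.
V ≈ 6.22 × 52^0.632 = 6.22 × 12.15 ≈ 76 kt.
76 kt falls in the Category 1 band.

1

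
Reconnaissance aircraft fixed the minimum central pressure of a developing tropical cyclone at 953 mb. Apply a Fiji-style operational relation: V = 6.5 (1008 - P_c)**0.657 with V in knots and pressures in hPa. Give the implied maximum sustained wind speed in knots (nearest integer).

90 kt

ΔP = 1008 − 953 = 55 mb.
55^0.657 ≈ 13.913.
V ≈ 6.5 × 13.913 ≈ 90.4 kt.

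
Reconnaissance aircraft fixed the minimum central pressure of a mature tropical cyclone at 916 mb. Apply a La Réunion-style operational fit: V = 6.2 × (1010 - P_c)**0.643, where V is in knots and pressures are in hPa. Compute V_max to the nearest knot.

115 kt

ΔP = 1010 − 916 = 94 mb.
94^0.643 ≈ 18.566.
V ≈ 6.2 × 18.566 ≈ 115.1 kt.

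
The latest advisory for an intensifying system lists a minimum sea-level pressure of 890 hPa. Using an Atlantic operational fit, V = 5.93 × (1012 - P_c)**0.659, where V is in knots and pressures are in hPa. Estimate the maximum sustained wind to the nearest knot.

ΔP = 1012 − 890 = 122 hPa.
122^0.659 ≈ 23.709.
V ≈ 5.93 × 23.709 ≈ 140.6 kt.

141 kt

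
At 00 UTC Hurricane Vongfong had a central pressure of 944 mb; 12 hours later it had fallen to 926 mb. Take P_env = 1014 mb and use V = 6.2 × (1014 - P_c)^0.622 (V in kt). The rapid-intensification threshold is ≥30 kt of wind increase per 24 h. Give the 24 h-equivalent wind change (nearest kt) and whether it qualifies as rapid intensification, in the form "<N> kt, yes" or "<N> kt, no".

V₁: ΔP = 70, V ≈ 6.2 × 70^0.622 ≈ 87.10 kt.
V₂: ΔP = 88, V ≈ 6.2 × 88^0.622 ≈ 100.43 kt.
ΔV over 12 h = 13.33 kt → 24 h equivalent = 13.33 × 24/12 ≈ 26.66 kt.
27 kt < 30 kt ⇒ not rapid intensification.

27 kt, no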